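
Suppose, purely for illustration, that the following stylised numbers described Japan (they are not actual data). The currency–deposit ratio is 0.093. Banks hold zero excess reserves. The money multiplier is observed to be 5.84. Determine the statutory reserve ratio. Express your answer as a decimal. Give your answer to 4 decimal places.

Using m = 5.84. Since m = (1 + c)/(c + rr + e), the denominator satisfies c + rr + e = (1 + c)/m = (1 + 0.093) / 5.84 ≈ 0.187158.
With c = 0.093 and e = 0, the statutory reserve ratio is 0.187158 − 0.093 − 0 = 0.094158.

0.0942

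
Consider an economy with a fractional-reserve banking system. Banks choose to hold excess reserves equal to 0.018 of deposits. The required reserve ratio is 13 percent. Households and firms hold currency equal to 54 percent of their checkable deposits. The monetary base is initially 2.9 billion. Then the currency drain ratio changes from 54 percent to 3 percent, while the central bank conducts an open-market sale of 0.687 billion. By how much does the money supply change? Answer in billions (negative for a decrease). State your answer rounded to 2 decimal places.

6.31 billion

Before: m₁ = (1 + 0.54) / (0.13 + 0.018 + 0.54) ≈ 2.2384, MB₁ = 2.9, so M₁ = 2.2384 × 2.9 ≈ 6.4914 billion.
After: m₂ = (1 + 0.03) / (0.13 + 0.018 + 0.03) ≈ 5.7865, MB₂ = 2.9 − 0.687 = 2.213, so M₂ = 5.7865 × 2.213 ≈ 12.8055 billion.
ΔM = M₂ − M₁ = 12.8055 − 6.4914 = 6.3141 billion.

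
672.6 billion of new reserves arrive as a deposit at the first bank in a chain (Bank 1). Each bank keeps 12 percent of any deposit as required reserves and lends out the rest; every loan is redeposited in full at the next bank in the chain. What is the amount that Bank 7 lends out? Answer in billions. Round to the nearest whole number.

Each bank lends a fraction (1 − rr) = 0.8800 of the deposit it receives, so Bank 7 receives 672.6·0.8800^6 and lends 672.6·0.8800^7 ≈ 274.8752 billion.

275 billion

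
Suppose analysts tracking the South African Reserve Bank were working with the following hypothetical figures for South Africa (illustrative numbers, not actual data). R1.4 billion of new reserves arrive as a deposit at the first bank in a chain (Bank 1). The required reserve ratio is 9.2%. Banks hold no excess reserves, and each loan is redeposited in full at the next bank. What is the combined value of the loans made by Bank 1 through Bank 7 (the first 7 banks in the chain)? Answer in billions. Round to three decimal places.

Bank i lends (1 − rr)^i of the original deposit: Bank 1 lends 1.4·0.9080 = 1.2712, Bank 2 lends 1.4·0.9080² ≈ 1.1542, and so on.
Summing a geometric series: total = 1.4·[0.9080·(1 − 0.9080^7) / (1 − 0.9080)] ≈ 6.7862 billion.

R6.786 billion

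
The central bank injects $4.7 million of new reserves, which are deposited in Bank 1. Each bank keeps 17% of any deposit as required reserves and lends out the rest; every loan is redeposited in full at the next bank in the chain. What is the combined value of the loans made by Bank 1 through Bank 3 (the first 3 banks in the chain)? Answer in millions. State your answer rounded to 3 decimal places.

Bank i lends (1 − rr)^i of the original deposit: Bank 1 lends 4.7·0.8300 = 3.9010, Bank 2 lends 4.7·0.8300² ≈ 3.2378, and so on.
Summing a geometric series: total = 4.7·[0.8300·(1 − 0.8300^3) / (1 − 0.8300)] ≈ 9.8262 million.

$9.826 million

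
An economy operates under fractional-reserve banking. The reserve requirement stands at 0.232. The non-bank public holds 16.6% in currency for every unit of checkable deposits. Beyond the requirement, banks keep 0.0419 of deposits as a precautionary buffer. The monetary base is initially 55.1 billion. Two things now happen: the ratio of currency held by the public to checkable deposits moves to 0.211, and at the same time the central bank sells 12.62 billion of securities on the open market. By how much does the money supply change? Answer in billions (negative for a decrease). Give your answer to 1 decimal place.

Before: m₁ = (1 + 0.166) / (0.232 + 0.0419 + 0.166) ≈ 2.6506, MB₁ = 55.1, so M₁ = 2.6506 × 55.1 ≈ 146.0481 billion.
After: m₂ = (1 + 0.211) / (0.232 + 0.0419 + 0.211) ≈ 2.4974, MB₂ = 55.1 − 12.62 = 42.48, so M₂ = 2.4974 × 42.48 ≈ 106.0896 billion.
ΔM = M₂ − M₁ = 106.0896 − 146.0481 = -39.9585 billion.

-40.0 billion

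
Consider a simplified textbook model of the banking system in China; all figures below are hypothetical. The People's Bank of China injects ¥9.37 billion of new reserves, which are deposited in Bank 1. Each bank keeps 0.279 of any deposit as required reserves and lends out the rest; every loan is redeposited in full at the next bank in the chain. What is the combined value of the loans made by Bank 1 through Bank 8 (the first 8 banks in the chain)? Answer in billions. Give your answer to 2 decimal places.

¥22.45 billion

Bank i lends (1 − rr)^i of the original deposit: Bank 1 lends 9.37·0.7210 ≈ 6.7558, Bank 2 lends 9.37·0.7210² ≈ 4.8709, and so on.
Summing a geometric series: total = 9.37·[0.7210·(1 − 0.7210^8) / (1 − 0.7210)] ≈ 22.4459 billion.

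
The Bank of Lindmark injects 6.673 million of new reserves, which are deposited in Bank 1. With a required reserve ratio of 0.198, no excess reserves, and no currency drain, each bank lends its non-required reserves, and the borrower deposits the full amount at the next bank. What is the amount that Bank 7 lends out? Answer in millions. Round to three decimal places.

Each bank lends a fraction (1 − rr) = 0.8020 of the deposit it receives, so Bank 7 receives 6.673·0.8020^6 and lends 6.673·0.8020^7 ≈ 1.4241 million.

1.424 million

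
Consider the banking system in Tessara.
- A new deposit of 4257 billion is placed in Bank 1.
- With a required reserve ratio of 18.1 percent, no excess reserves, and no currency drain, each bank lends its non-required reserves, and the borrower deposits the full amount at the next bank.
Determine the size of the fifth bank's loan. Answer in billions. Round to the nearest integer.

1569 billion

Each bank lends a fraction (1 − rr) = 0.8190 of the deposit it receives, so Bank 5 receives 4257·0.8190^4 and lends 4257·0.8190^5 ≈ 1568.6395 billion.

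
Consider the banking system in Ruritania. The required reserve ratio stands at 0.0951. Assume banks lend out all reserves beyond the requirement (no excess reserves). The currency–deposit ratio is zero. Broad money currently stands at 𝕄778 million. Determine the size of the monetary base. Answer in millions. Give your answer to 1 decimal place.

With no currency drain and no excess reserves, the money multiplier is m = 1/rr = 1/0.0951 ≈ 10.51525.
The monetary base is MB = M / m = 778 / 10.51525 ≈ 73.9878 million.

𝕄74.0 million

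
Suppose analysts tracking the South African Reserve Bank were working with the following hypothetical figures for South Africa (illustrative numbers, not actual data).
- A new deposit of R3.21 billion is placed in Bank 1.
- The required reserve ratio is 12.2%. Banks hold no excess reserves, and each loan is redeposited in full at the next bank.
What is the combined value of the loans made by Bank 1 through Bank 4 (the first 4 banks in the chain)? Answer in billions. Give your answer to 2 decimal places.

Bank i lends (1 − rr)^i of the original deposit: Bank 1 lends 3.21·0.8780 ≈ 2.8184, Bank 2 lends 3.21·0.8780² ≈ 2.4745, and so on.
Summing a geometric series: total = 3.21·[0.8780·(1 − 0.8780^4) / (1 − 0.8780)] ≈ 9.3731 billion.

R9.37 billion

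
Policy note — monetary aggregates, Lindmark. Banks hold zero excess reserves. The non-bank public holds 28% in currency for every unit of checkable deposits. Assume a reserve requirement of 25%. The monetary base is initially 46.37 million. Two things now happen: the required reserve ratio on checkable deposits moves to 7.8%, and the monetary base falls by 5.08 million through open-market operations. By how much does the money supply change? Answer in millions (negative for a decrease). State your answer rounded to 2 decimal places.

Before: m₁ = (1 + 0.28) / (0.25 + 0.28) ≈ 2.41509, MB₁ = 46.37, so M₁ = 2.41509 × 46.37 ≈ 111.9877 million.
After: m₂ = (1 + 0.28) / (0.078 + 0.28) ≈ 3.57542, MB₂ = 46.37 − 5.08 = 41.29, so M₂ = 3.57542 × 41.29 ≈ 147.6291 million.
ΔM = M₂ − M₁ = 147.6291 − 111.9877 = 35.6414 million.

35.64 million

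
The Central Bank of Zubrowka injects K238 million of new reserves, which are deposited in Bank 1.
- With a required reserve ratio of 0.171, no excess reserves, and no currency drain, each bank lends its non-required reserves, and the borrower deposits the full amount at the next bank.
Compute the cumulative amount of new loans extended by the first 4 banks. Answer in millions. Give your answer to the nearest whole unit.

K609 million

Bank i lends (1 − rr)^i of the original deposit: Bank 1 lends 238·0.8290 = 197.3020, Bank 2 lends 238·0.8290² ≈ 163.5634, and so on.
Summing a geometric series: total = 238·[0.8290·(1 − 0.8290^4) / (1 − 0.8290)] ≈ 608.8668 million.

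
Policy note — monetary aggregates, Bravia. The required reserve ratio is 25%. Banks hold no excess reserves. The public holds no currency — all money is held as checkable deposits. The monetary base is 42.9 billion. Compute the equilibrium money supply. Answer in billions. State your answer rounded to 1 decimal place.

With no currency drain or excess reserves, the money multiplier is m = 1/rr = 1/0.25 = 4.
Money supply M = m × MB = 4 × 42.9 = 171.6 billion.

171.6 billion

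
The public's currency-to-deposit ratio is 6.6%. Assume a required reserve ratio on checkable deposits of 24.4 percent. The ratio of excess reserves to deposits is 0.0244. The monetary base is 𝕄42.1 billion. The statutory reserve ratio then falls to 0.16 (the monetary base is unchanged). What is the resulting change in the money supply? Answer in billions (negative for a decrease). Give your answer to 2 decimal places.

Initially m₁ = (1 + 0.066) / (0.244 + 0.0244 + 0.066) ≈ 3.18780, so M₁ = 3.18780 × 42.1 ≈ 134.2064 billion.
After the change m₂ = (1 + 0.066) / (0.16 + 0.0244 + 0.066) ≈ 4.25719, so M₂ = 4.25719 × 42.1 ≈ 179.2277 billion.
ΔM = M₂ − M₁ = 179.2277 − 134.2064 = 45.0213 billion.

𝕄45.02 billion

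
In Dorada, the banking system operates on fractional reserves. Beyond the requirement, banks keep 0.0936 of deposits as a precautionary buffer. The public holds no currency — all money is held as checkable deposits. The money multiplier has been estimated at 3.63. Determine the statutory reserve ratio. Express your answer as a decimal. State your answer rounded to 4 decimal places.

0.1819

Using m = 3.63. Since m = (1 + c)/(c + rr + e), the denominator satisfies c + rr + e = (1 + c)/m = (1 + 0) / 3.63 ≈ 0.275482.
With c = 0 and e = 0.0936, the statutory reserve ratio is 0.275482 − 0 − 0.0936 = 0.181882.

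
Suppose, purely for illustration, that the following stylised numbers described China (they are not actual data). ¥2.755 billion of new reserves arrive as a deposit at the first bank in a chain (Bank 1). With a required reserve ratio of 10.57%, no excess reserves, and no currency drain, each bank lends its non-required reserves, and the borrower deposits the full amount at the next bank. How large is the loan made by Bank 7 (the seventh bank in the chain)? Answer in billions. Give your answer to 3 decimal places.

¥1.260 billion

Each bank lends a fraction (1 − rr) = 0.8943 of the deposit it receives, so Bank 7 receives 2.755·0.8943^6 and lends 2.755·0.8943^7 ≈ 1.2604 billion.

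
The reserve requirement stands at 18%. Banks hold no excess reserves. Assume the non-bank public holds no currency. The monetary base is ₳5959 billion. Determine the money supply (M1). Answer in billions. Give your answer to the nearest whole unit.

With no currency drain or excess reserves, the money multiplier is m = 1/rr = 1/0.18 ≈ 5.55556.
Money supply M = m × MB = 5.55556 × 5959 ≈ 33105.582 billion.

₳33106 billion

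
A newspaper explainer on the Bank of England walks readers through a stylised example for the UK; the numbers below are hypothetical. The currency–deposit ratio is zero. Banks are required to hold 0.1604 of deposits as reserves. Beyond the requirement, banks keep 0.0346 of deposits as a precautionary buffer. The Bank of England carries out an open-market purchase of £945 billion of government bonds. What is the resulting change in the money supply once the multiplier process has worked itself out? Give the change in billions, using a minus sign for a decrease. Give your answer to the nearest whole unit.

£4846 billion

The money multiplier is m = 1 / (rr + e) = 1 / (0.1604 + 0.0346) ≈ 5.1282.
The purchase adds 945 billion of base, so ΔM = m × ΔMB = 5.1282 × (+945) = 4846.149 billion.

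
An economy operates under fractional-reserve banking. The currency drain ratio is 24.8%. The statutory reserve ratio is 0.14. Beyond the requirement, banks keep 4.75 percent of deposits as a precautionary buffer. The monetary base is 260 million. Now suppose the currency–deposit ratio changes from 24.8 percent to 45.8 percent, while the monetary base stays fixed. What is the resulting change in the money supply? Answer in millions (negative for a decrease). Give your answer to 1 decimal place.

-157.8 million

Initially m₁ = (1 + 0.248) / (0.14 + 0.0475 + 0.248) ≈ 2.86567, so M₁ = 2.86567 × 260 = 745.0742 million.
After the change m₂ = (1 + 0.458) / (0.14 + 0.0475 + 0.458) ≈ 2.25871, so M₂ = 2.25871 × 260 = 587.2646 million.
ΔM = M₂ − M₁ = 587.2646 − 745.0742 = -157.8096 million.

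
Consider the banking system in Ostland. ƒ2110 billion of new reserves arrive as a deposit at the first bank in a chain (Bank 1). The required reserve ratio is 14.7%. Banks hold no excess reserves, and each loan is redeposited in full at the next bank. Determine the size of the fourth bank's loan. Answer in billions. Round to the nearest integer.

ƒ1117 billion

Each bank lends a fraction (1 − rr) = 0.8530 of the deposit it receives, so Bank 4 receives 2110·0.8530^3 and lends 2110·0.8530^4 ≈ 1117.0653 billion.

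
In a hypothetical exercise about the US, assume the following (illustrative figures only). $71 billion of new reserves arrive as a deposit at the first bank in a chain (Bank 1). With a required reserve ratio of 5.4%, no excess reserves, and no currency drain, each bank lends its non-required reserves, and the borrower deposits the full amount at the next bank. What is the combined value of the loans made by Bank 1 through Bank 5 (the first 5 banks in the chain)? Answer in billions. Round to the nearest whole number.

Bank i lends (1 − rr)^i of the original deposit: Bank 1 lends 71·0.9460 = 67.1660, Bank 2 lends 71·0.9460² ≈ 63.5390, and so on.
Summing a geometric series: total = 71·[0.9460·(1 − 0.9460^5) / (1 − 0.9460)] ≈ 301.4666 billion.

$301 billion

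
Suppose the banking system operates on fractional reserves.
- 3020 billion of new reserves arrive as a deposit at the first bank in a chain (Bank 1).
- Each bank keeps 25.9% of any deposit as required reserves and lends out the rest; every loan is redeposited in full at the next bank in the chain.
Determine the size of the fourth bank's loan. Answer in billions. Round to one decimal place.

910.5 billion

Each bank lends a fraction (1 − rr) = 0.7410 of the deposit it receives, so Bank 4 receives 3020·0.7410^3 and lends 3020·0.7410^4 ≈ 910.4996 billion.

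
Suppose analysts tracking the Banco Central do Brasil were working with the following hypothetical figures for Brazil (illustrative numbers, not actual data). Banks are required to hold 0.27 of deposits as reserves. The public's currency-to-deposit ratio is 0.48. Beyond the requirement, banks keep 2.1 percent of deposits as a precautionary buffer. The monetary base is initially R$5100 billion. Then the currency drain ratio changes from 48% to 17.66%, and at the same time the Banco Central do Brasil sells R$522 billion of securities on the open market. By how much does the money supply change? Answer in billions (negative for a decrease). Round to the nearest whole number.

Before: m₁ = (1 + 0.48) / (0.27 + 0.021 + 0.48) ≈ 1.91958, MB₁ = 5100, so M₁ = 1.91958 × 5100 = 9789.858 billion.
After: m₂ = (1 + 0.1766) / (0.27 + 0.021 + 0.1766) ≈ 2.51625, MB₂ = 5100 − 522 = 4578, so M₂ = 2.51625 × 4578 = 11519.3925 billion.
ΔM = M₂ − M₁ = 11519.3925 − 9789.858 = 1729.5345 billion.

R$1730 billion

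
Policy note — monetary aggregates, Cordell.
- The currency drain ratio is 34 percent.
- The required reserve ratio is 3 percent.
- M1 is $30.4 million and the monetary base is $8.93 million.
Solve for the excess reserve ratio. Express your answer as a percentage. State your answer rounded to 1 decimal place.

2.4%

Using m = M/MB = 30.4/8.93 ≈ 3.404255. Since m = (1 + c)/(c + rr + e), the denominator satisfies c + rr + e = (1 + c)/m = (1 + 0.34) / 3.404255 ≈ 0.393625.
With c = 0.34 and rr = 0.03, the excess reserve ratio is 0.393625 − 0.34 − 0.03 = 0.023625.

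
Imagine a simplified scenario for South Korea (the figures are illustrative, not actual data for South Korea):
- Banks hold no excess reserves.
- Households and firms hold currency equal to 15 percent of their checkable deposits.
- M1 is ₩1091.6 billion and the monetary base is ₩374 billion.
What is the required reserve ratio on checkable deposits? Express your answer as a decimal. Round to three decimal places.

0.244

Using m = M/MB = 1091.6/374 ≈ 2.918717. Since m = (1 + c)/(c + rr + e), the denominator satisfies c + rr + e = (1 + c)/m = (1 + 0.15) / 2.918717 ≈ 0.394009.
With c = 0.15 and e = 0, the required reserve ratio on checkable deposits is 0.394009 − 0.15 − 0 = 0.244009.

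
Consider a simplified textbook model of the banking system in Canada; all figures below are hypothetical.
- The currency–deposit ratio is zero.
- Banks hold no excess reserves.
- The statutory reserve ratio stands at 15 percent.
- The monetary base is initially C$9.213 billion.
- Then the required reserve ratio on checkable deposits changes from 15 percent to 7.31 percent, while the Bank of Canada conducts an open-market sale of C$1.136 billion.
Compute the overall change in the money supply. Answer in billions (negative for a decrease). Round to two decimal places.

Before: m₁ = 1 / (0.15) ≈ 6.6667, MB₁ = 9.213, so M₁ = 6.6667 × 9.213 ≈ 61.4203 billion.
After: m₂ = 1 / (0.0731) ≈ 13.6799, MB₂ = 9.213 − 1.136 = 8.077, so M₂ = 13.6799 × 8.077 ≈ 110.4926 billion.
ΔM = M₂ − M₁ = 110.4926 − 61.4203 = 49.0723 billion.

C$49.07 billion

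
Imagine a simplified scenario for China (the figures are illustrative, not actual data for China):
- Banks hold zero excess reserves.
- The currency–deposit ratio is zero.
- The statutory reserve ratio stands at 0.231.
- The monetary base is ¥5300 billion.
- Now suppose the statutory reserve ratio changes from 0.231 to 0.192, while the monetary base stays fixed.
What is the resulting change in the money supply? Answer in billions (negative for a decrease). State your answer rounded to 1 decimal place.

¥4660.4 billion

Initially m₁ = 1 / (0.231) ≈ 4.329004, so M₁ = 4.329004 × 5300 = 22943.7212 billion.
After the change m₂ = 1 / (0.192) ≈ 5.208333, so M₂ = 5.208333 × 5300 = 27604.1649 billion.
ΔM = M₂ − M₁ = 27604.1649 − 22943.7212 = 4660.4437 billion.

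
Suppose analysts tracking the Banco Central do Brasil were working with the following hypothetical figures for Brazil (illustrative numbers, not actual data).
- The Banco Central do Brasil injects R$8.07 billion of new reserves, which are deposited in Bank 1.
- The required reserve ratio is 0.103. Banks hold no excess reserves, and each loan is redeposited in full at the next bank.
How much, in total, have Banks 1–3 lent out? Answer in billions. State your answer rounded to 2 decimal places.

R$19.56 billion

Bank i lends (1 − rr)^i of the original deposit: Bank 1 lends 8.07·0.8970 ≈ 7.2388, Bank 2 lends 8.07·0.8970² ≈ 6.4932, and so on.
Summing a geometric series: total = 8.07·[0.8970·(1 − 0.8970^3) / (1 − 0.8970)] ≈ 19.5564 billion.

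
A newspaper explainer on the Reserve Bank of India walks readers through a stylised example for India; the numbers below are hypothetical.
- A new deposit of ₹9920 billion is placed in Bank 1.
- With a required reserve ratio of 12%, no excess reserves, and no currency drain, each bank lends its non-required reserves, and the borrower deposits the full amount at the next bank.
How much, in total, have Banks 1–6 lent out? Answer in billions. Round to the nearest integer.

Bank i lends (1 − rr)^i of the original deposit: Bank 1 lends 9920·0.8800 = 8729.6000, Bank 2 lends 9920·0.8800² = 7682.0480, and so on.
Summing a geometric series: total = 9920·[0.8800·(1 − 0.8800^6) / (1 − 0.8800)] ≈ 38962.8174 billion.

₹38963 billion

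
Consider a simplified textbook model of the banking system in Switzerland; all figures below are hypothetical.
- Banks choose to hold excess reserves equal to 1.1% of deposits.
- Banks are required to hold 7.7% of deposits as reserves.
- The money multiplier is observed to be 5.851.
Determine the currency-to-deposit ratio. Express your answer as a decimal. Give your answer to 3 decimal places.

0.100

Using m = 5.851. From m = (1 + c)/(c + rr + e), rearranging gives 1 + c = m·(c + rr + e), so c·(1 − m) = m·(rr + e) − 1.
Hence c = [m·(rr + e) − 1]/(1 − m) = [5.851 × (0.077 + 0.011) − 1] / (1 − 5.851) ≈ 0.100002.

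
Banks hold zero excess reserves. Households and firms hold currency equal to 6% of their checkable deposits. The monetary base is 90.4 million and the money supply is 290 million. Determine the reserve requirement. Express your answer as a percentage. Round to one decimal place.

27.0%

Using m = M/MB = 290/90.4 ≈ 3.207965. Since m = (1 + c)/(c + rr + e), the denominator satisfies c + rr + e = (1 + c)/m = (1 + 0.06) / 3.207965 ≈ 0.330428.
With c = 0.06 and e = 0, the reserve requirement is 0.330428 − 0.06 − 0 = 0.270428.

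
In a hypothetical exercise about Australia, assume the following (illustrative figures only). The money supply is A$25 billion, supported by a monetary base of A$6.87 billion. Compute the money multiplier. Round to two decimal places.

The money multiplier is m = M / MB = 25 / 6.87 ≈ 3.63901.

3.64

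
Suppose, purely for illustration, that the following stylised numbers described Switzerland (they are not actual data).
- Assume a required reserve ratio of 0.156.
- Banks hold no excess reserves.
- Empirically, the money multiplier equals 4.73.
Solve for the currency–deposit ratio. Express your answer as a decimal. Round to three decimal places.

0.070

Using m = 4.73. From m = (1 + c)/(c + rr + e), rearranging gives 1 + c = m·(c + rr + e), so c·(1 − m) = m·(rr + e) − 1.
Hence c = [m·(rr + e) − 1]/(1 − m) = [4.73 × (0.156 + 0) − 1] / (1 − 4.73) ≈ 0.070273.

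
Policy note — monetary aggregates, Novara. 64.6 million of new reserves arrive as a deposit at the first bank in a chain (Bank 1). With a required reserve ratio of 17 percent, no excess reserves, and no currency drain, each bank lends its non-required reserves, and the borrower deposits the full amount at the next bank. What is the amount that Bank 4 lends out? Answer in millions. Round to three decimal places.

Each bank lends a fraction (1 − rr) = 0.8300 of the deposit it receives, so Bank 4 receives 64.6·0.8300^3 and lends 64.6·0.8300^4 ≈ 30.6581 million.

30.658 million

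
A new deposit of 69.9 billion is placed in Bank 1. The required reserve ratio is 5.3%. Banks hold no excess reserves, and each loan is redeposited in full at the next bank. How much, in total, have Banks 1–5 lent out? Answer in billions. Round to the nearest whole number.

Bank i lends (1 − rr)^i of the original deposit: Bank 1 lends 69.9·0.9470 = 66.1953, Bank 2 lends 69.9·0.9470² ≈ 62.6869, and so on.
Summing a geometric series: total = 69.9·[0.9470·(1 − 0.9470^5) / (1 − 0.9470)] ≈ 297.7037 billion.

298 billion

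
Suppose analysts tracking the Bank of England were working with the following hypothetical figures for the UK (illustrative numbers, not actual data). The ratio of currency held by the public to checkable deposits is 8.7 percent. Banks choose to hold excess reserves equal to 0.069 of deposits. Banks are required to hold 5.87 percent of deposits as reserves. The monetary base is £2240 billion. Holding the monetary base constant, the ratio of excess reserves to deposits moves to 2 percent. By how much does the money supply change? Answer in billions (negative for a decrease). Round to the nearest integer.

£3354 billion

Initially m₁ = (1 + 0.087) / (0.0587 + 0.069 + 0.087) ≈ 5.06288, so M₁ = 5.06288 × 2240 = 11340.8512 billion.
After the change m₂ = (1 + 0.087) / (0.0587 + 0.02 + 0.087) ≈ 6.56005, so M₂ = 6.56005 × 2240 = 14694.512 billion.
ΔM = M₂ − M₁ = 14694.512 − 11340.8512 = 3353.6608 billion.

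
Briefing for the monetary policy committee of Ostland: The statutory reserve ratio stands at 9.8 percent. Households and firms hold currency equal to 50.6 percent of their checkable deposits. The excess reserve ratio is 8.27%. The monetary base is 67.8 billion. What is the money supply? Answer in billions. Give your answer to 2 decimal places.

The money multiplier is m = (1 + c) / (rr + e + c) = (1 + 0.506) / (0.098 + 0.0827 + 0.506) ≈ 2.19310.
So M = m × MB = 2.19310 × 67.8 ≈ 148.6922 billion.

148.69 billion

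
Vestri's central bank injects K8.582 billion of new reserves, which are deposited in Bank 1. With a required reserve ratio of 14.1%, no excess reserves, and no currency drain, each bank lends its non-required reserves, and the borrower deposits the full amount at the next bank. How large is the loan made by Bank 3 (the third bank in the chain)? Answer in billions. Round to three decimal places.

K5.440 billion

Each bank lends a fraction (1 − rr) = 0.8590 of the deposit it receives, so Bank 3 receives 8.582·0.8590^2 and lends 8.582·0.8590^3 ≈ 5.4396 billion.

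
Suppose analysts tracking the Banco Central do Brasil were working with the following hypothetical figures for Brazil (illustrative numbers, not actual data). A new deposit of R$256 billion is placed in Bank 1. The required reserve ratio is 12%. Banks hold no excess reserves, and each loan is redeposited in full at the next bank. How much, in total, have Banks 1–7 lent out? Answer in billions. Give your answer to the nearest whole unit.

R$1110 billion

Bank i lends (1 − rr)^i of the original deposit: Bank 1 lends 256·0.8800 = 225.2800, Bank 2 lends 256·0.8800² = 198.2464, and so on.
Summing a geometric series: total = 256·[0.8800·(1 − 0.8800^7) / (1 − 0.8800)] ≈ 1110.1130 billion.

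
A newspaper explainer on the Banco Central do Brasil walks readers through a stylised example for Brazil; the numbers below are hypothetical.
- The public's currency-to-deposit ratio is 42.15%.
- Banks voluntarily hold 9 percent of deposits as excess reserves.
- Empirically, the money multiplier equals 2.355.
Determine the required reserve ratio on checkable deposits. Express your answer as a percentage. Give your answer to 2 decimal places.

9.21%

Using m = 2.355. Since m = (1 + c)/(c + rr + e), the denominator satisfies c + rr + e = (1 + c)/m = (1 + 0.4215) / 2.355 ≈ 0.603609.
With c = 0.4215 and e = 0.09, the required reserve ratio on checkable deposits is 0.603609 − 0.4215 − 0.09 = 0.092109.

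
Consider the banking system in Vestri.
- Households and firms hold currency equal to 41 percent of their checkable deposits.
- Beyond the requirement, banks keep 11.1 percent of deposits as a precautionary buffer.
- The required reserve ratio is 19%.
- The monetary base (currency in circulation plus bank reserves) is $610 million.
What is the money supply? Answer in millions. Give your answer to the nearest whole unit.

$1210 million

The money multiplier is m = (1 + c) / (rr + e + c) = (1 + 0.41) / (0.19 + 0.111 + 0.41) ≈ 1.9831.
So M = m × MB = 1.9831 × 610 = 1209.691 million.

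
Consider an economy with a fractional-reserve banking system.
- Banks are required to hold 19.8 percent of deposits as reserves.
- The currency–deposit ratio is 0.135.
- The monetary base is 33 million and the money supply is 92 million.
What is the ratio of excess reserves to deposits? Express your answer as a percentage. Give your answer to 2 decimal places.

Using m = M/MB = 92/33 ≈ 2.787879. Since m = (1 + c)/(c + rr + e), the denominator satisfies c + rr + e = (1 + c)/m = (1 + 0.135) / 2.787879 ≈ 0.407120.
With c = 0.135 and rr = 0.198, the ratio of excess reserves to deposits is 0.407120 − 0.135 − 0.198 = 0.07412.

7.41%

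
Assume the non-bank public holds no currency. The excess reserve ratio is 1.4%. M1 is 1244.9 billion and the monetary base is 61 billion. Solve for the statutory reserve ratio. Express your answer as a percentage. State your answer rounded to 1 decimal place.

Using m = M/MB = 1244.9/61 ≈ 20.408197. Since m = (1 + c)/(c + rr + e), the denominator satisfies c + rr + e = (1 + c)/m = (1 + 0) / 20.408197 ≈ 0.049000.
With c = 0 and e = 0.014, the statutory reserve ratio is 0.049000 − 0 − 0.014 = 0.035.

3.5%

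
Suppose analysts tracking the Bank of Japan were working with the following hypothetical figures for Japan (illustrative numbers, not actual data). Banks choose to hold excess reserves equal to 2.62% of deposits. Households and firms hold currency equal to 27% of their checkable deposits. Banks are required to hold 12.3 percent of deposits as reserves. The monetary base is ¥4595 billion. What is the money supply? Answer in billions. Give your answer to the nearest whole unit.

¥13921 billion

The money multiplier is m = (1 + c) / (rr + e + c) = (1 + 0.27) / (0.123 + 0.0262 + 0.27) ≈ 3.02958.
So M = m × MB = 3.02958 × 4595 = 13920.9201 billion.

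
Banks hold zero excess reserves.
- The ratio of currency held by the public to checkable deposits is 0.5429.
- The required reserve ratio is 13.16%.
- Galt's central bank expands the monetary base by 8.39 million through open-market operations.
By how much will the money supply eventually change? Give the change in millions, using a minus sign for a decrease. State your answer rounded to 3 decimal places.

The money multiplier is m = (1 + c) / (rr + c) = (1 + 0.5429) / (0.1316 + 0.5429) ≈ 2.28747.
The purchase adds 8.39 million of base, so ΔM = m × ΔMB = 2.28747 × (+8.39) ≈ 19.1919 million.

19.192 million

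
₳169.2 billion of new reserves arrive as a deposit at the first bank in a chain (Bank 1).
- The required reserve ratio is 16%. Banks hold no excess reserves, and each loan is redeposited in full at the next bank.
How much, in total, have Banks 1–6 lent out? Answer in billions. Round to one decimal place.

₳576.2 billion

Bank i lends (1 − rr)^i of the original deposit: Bank 1 lends 169.2·0.8400 = 142.1280, Bank 2 lends 169.2·0.8400² ≈ 119.3875, and so on.
Summing a geometric series: total = 169.2·[0.8400·(1 − 0.8400^6) / (1 − 0.8400)] ≈ 576.2420 billion.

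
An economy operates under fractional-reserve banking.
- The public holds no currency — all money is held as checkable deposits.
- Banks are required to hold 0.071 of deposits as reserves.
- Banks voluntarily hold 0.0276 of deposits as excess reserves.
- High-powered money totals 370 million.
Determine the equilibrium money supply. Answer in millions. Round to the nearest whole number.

The money multiplier is m = 1 / (rr + e) = 1 / (0.071 + 0.0276) ≈ 10.1420.
So M = m × MB = 10.1420 × 370 = 3752.54 million.

3753 million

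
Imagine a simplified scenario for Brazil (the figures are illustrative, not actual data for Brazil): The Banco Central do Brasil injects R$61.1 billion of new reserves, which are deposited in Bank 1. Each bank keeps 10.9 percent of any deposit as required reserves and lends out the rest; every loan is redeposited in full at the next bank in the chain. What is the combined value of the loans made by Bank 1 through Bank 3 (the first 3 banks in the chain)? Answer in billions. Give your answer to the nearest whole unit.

R$146 billion

Bank i lends (1 − rr)^i of the original deposit: Bank 1 lends 61.1·0.8910 = 54.4401, Bank 2 lends 61.1·0.8910² ≈ 48.5061, and so on.
Summing a geometric series: total = 61.1·[0.8910·(1 − 0.8910^3) / (1 − 0.8910)] ≈ 146.1652 billion.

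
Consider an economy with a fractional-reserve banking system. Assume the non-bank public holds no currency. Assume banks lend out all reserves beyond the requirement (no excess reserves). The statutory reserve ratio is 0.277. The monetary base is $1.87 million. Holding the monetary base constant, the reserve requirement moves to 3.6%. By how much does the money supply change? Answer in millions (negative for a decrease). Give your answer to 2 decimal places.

$45.19 million

Initially m₁ = 1 / (0.277) ≈ 3.6101, so M₁ = 3.6101 × 1.87 ≈ 6.7509 million.
After the change m₂ = 1 / (0.036) ≈ 27.7778, so M₂ = 27.7778 × 1.87 ≈ 51.9445 million.
ΔM = M₂ − M₁ = 51.9445 − 6.7509 = 45.1936 million.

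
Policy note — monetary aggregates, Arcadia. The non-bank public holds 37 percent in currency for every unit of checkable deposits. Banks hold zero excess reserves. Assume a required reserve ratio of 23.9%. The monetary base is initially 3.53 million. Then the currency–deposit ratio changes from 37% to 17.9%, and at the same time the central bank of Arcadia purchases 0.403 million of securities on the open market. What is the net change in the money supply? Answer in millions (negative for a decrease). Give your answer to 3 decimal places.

3.152 million

Before: m₁ = (1 + 0.37) / (0.239 + 0.37) ≈ 2.24959, MB₁ = 3.53, so M₁ = 2.24959 × 3.53 ≈ 7.9411 million.
After: m₂ = (1 + 0.179) / (0.239 + 0.179) ≈ 2.82057, MB₂ = 3.53 + 0.403 = 3.933, so M₂ = 2.82057 × 3.933 ≈ 11.0933 million.
ΔM = M₂ − M₁ = 11.0933 − 7.9411 = 3.1522 million.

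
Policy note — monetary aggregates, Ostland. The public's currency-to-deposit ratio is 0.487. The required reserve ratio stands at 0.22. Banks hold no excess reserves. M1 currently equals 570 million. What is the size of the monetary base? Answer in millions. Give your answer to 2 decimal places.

271.01 million

The money multiplier is m = (1 + c) / (rr + c) = (1 + 0.487) / (0.22 + 0.487) ≈ 2.103253.
MB = M / m = 570 / 2.103253 ≈ 271.0088 million.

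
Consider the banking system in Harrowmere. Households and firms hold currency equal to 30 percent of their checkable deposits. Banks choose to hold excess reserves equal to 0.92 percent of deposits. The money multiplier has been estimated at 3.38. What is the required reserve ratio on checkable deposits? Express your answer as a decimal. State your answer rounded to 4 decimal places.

Using m = 3.38. Since m = (1 + c)/(c + rr + e), the denominator satisfies c + rr + e = (1 + c)/m = (1 + 0.3) / 3.38 ≈ 0.384615.
With c = 0.3 and e = 0.0092, the required reserve ratio on checkable deposits is 0.384615 − 0.3 − 0.0092 = 0.075415.

0.0754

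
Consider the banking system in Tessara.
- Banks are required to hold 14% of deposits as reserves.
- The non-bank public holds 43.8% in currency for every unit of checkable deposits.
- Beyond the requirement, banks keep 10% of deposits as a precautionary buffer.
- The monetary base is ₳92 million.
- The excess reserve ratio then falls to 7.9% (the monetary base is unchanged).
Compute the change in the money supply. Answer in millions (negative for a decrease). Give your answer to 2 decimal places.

Initially m₁ = (1 + 0.438) / (0.14 + 0.1 + 0.438) ≈ 2.12094, so M₁ = 2.12094 × 92 ≈ 195.1265 million.
After the change m₂ = (1 + 0.438) / (0.14 + 0.079 + 0.438) ≈ 2.18874, so M₂ = 2.18874 × 92 ≈ 201.3641 million.
ΔM = M₂ − M₁ = 201.3641 − 195.1265 = 6.2376 million.

₳6.24 million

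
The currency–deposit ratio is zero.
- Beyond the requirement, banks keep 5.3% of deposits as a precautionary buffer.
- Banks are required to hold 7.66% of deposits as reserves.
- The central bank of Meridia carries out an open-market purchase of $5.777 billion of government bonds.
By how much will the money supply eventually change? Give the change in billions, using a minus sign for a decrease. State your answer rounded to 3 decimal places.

$44.576 billion

The money multiplier is m = 1 / (rr + e) = 1 / (0.0766 + 0.053) ≈ 7.71605.
The purchase adds 5.777 billion of base, so ΔM = m × ΔMB = 7.71605 × (+5.777) ≈ 44.5756 billion.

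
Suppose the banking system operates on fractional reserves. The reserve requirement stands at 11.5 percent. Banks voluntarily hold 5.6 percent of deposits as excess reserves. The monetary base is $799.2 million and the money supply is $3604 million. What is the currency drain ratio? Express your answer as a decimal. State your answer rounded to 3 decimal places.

Using m = M/MB = 3604/799.2 ≈ 4.509510. From m = (1 + c)/(c + rr + e), rearranging gives 1 + c = m·(c + rr + e), so c·(1 − m) = m·(rr + e) − 1.
Hence c = [m·(rr + e) − 1]/(1 − m) = [4.509510 × (0.115 + 0.056) − 1] / (1 − 4.509510) ≈ 0.065215.

0.065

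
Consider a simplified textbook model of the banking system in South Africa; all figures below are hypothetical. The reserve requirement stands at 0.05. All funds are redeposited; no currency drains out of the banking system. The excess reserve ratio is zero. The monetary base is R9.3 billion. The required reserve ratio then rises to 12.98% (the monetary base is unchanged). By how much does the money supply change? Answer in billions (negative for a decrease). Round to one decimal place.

Initially m₁ = 1 / (0.05) = 20, so M₁ = 20 × 9.3 = 186 billion.
After the change m₂ = 1 / (0.1298) ≈ 7.7042, so M₂ = 7.7042 × 9.3 ≈ 71.6491 billion.
ΔM = M₂ − M₁ = 71.6491 − 186 = -114.3509 billion.

-114.4 billion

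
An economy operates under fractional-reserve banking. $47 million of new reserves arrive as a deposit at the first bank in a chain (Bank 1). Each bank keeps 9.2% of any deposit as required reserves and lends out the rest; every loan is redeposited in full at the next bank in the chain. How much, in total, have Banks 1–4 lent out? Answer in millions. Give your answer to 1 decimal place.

Bank i lends (1 − rr)^i of the original deposit: Bank 1 lends 47·0.9080 = 42.6760, Bank 2 lends 47·0.9080² ≈ 38.7498, and so on.
Summing a geometric series: total = 47·[0.9080·(1 − 0.9080^4) / (1 − 0.9080)] ≈ 148.5585 million.

$148.6 million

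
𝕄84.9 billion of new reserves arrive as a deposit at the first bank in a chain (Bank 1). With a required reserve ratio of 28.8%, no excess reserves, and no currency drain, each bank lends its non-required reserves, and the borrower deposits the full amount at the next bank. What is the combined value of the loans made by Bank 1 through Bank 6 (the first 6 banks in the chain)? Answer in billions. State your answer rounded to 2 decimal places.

Bank i lends (1 − rr)^i of the original deposit: Bank 1 lends 84.9·0.7120 = 60.4488, Bank 2 lends 84.9·0.7120² ≈ 43.0395, and so on.
Summing a geometric series: total = 84.9·[0.7120·(1 − 0.7120^6) / (1 − 0.7120)] ≈ 182.5468 billion.

𝕄182.55 billion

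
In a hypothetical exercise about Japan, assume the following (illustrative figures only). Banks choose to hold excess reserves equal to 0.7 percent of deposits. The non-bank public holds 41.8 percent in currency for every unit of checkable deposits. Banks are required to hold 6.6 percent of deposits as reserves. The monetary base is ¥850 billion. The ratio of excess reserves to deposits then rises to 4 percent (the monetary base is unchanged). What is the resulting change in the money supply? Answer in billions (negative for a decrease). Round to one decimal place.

-154.6 billion

Initially m₁ = (1 + 0.418) / (0.066 + 0.007 + 0.418) ≈ 2.88798, so M₁ = 2.88798 × 850 = 2454.783 billion.
After the change m₂ = (1 + 0.418) / (0.066 + 0.04 + 0.418) ≈ 2.70611, so M₂ = 2.70611 × 850 = 2300.1935 billion.
ΔM = M₂ − M₁ = 2300.1935 − 2454.783 = -154.5895 billion.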